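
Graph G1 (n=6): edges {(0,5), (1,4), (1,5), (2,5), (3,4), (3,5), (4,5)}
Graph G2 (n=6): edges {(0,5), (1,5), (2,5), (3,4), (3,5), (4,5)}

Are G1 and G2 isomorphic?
No, not isomorphic

The graphs are NOT isomorphic.

Counting edges: G1 has 7 edge(s); G2 has 6 edge(s).
Edge count is an isomorphism invariant (a bijection on vertices induces a bijection on edges), so differing edge counts rule out isomorphism.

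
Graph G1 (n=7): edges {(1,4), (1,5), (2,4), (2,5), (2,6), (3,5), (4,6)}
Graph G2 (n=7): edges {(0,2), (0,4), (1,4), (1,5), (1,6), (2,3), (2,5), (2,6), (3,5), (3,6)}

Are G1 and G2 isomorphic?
No, not isomorphic

The graphs are NOT isomorphic.

Degrees in G1: deg(0)=0, deg(1)=2, deg(2)=3, deg(3)=1, deg(4)=3, deg(5)=3, deg(6)=2.
Sorted degree sequence of G1: [3, 3, 3, 2, 2, 1, 0].
Degrees in G2: deg(0)=2, deg(1)=3, deg(2)=4, deg(3)=3, deg(4)=2, deg(5)=3, deg(6)=3.
Sorted degree sequence of G2: [4, 3, 3, 3, 3, 2, 2].
The (sorted) degree sequence is an isomorphism invariant, so since G1 and G2 have different degree sequences they cannot be isomorphic.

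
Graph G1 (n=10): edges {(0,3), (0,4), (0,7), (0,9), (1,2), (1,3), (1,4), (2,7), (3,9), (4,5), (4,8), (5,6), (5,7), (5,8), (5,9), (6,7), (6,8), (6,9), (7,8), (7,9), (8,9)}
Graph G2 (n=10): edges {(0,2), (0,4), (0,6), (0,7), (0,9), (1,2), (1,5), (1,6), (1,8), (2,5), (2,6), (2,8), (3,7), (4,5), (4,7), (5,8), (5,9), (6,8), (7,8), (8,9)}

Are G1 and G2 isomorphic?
No, not isomorphic

The graphs are NOT isomorphic.

Degrees in G1: deg(0)=4, deg(1)=3, deg(2)=2, deg(3)=3, deg(4)=4, deg(5)=5, deg(6)=4, deg(7)=6, deg(8)=5, deg(9)=6.
Sorted degree sequence of G1: [6, 6, 5, 5, 4, 4, 4, 3, 3, 2].
Degrees in G2: deg(0)=5, deg(1)=4, deg(2)=5, deg(3)=1, deg(4)=3, deg(5)=5, deg(6)=4, deg(7)=4, deg(8)=6, deg(9)=3.
Sorted degree sequence of G2: [6, 5, 5, 5, 4, 4, 4, 3, 3, 1].
The (sorted) degree sequence is an isomorphism invariant, so since G1 and G2 have different degree sequences they cannot be isomorphic.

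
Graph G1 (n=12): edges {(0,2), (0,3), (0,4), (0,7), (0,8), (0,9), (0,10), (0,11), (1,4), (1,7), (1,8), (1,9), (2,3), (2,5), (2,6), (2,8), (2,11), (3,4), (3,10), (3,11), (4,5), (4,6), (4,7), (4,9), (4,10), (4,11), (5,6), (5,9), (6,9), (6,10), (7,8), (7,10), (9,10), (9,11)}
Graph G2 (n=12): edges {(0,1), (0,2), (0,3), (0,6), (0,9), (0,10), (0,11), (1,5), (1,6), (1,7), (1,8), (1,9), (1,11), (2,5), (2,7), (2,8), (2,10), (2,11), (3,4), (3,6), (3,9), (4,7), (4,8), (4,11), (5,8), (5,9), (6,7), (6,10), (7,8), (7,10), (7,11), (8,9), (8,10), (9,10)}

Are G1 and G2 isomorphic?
No, not isomorphic

The graphs are NOT isomorphic.

Counting triangles (3-cliques): G1 has 30, G2 has 26.
Triangle count is an isomorphism invariant, so differing triangle counts rule out isomorphism.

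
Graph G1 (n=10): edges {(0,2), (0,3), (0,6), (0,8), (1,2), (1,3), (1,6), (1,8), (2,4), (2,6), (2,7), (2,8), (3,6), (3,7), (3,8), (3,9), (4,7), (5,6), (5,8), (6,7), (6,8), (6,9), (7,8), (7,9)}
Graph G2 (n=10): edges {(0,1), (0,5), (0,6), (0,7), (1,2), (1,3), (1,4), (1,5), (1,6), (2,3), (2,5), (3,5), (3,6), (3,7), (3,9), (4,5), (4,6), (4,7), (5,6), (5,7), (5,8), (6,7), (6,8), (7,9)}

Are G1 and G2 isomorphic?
Yes, isomorphic

The graphs are isomorphic.
One valid mapping φ: V(G1) → V(G2): 0→4, 1→0, 2→7, 3→1, 4→9, 5→8, 6→5, 7→3, 8→6, 9→2

Verify φ preserves adjacency — for each edge of G1, its image is an edge of G2:
  (0,2) → (φ(0),φ(2)) = (4,7) ∈ E(G2) ✓
  (0,3) → (φ(0),φ(3)) = (1,4) ∈ E(G2) ✓
  (0,6) → (φ(0),φ(6)) = (4,5) ∈ E(G2) ✓
  (0,8) → (φ(0),φ(8)) = (4,6) ∈ E(G2) ✓
  (1,2) → (φ(1),φ(2)) = (0,7) ∈ E(G2) ✓
  (1,3) → (φ(1),φ(3)) = (0,1) ∈ E(G2) ✓
  (1,6) → (φ(1),φ(6)) = (0,5) ∈ E(G2) ✓
  (1,8) → (φ(1),φ(8)) = (0,6) ∈ E(G2) ✓
  (2,4) → (φ(2),φ(4)) = (7,9) ∈ E(G2) ✓
  (2,6) → (φ(2),φ(6)) = (5,7) ∈ E(G2) ✓
  (2,7) → (φ(2),φ(7)) = (3,7) ∈ E(G2) ✓
  (2,8) → (φ(2),φ(8)) = (6,7) ∈ E(G2) ✓
  (3,6) → (φ(3),φ(6)) = (1,5) ∈ E(G2) ✓
  (3,7) → (φ(3),φ(7)) = (1,3) ∈ E(G2) ✓
  (3,8) → (φ(3),φ(8)) = (1,6) ∈ E(G2) ✓
  (3,9) → (φ(3),φ(9)) = (1,2) ∈ E(G2) ✓
  (4,7) → (φ(4),φ(7)) = (3,9) ∈ E(G2) ✓
  (5,6) → (φ(5),φ(6)) = (5,8) ∈ E(G2) ✓
  (5,8) → (φ(5),φ(8)) = (6,8) ∈ E(G2) ✓
  (6,7) → (φ(6),φ(7)) = (3,5) ∈ E(G2) ✓
  (6,8) → (φ(6),φ(8)) = (5,6) ∈ E(G2) ✓
  (6,9) → (φ(6),φ(9)) = (2,5) ∈ E(G2) ✓
  (7,8) → (φ(7),φ(8)) = (3,6) ∈ E(G2) ✓
  (7,9) → (φ(7),φ(9)) = (2,3) ∈ E(G2) ✓
All 24 edges of G1 map to edges of G2, and |E(G1)| = |E(G2)| = 24, so φ is a bijection on edges as well as vertices. Hence G1 ≅ G2.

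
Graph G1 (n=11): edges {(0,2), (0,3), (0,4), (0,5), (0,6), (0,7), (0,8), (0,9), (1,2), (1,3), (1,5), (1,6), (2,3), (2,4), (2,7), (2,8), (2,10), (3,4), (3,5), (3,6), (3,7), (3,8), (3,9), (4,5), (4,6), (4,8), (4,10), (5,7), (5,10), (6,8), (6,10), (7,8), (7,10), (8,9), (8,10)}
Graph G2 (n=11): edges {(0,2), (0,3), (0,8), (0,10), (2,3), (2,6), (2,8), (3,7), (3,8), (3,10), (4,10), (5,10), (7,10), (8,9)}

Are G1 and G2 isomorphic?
No, not isomorphic

The graphs are NOT isomorphic.

Connected components of G1: 1 component(s) with vertex sets [[0, 1, 2, 3, 4, 5, 6, 7, 8, 9, 10]], sizes [11].
Connected components of G2: 2 component(s) with vertex sets [[1], [0, 2, 3, 4, 5, 6, 7, 8, 9, 10]], sizes [1, 10].
The number of connected components (and the multiset of component sizes) is an isomorphism invariant — an isomorphism maps each component of G1 bijectively onto a component of G2. Since G1 has 1 component(s) and G2 has 2, they cannot be isomorphic.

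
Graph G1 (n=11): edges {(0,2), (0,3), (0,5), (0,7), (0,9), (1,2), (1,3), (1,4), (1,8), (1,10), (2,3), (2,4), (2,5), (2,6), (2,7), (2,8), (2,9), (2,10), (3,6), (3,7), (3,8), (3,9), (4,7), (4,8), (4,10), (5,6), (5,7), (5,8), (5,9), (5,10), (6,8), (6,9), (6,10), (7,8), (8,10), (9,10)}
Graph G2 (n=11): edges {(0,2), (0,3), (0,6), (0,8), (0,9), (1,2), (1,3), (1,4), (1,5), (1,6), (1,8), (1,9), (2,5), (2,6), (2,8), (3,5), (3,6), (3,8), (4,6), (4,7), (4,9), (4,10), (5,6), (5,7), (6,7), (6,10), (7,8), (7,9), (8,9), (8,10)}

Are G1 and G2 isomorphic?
No, not isomorphic

The graphs are NOT isomorphic.

Counting triangles (3-cliques): G1 has 47, G2 has 22.
Triangle count is an isomorphism invariant, so differing triangle counts rule out isomorphism.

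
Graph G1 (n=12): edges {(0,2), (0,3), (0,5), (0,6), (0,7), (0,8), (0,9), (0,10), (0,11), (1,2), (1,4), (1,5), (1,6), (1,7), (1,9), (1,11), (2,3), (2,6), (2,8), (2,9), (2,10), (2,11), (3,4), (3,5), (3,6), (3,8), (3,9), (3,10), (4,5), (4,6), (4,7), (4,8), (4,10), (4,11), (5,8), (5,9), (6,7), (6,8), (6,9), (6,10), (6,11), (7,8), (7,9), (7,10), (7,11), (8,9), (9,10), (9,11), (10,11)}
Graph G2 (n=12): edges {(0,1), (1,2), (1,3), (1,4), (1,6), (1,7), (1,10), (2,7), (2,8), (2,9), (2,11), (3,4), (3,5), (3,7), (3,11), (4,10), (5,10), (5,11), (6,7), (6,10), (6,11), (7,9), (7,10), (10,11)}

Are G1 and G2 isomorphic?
No, not isomorphic

The graphs are NOT isomorphic.

Counting triangles (3-cliques): G1 has 86, G2 has 12.
Triangle count is an isomorphism invariant, so differing triangle counts rule out isomorphism.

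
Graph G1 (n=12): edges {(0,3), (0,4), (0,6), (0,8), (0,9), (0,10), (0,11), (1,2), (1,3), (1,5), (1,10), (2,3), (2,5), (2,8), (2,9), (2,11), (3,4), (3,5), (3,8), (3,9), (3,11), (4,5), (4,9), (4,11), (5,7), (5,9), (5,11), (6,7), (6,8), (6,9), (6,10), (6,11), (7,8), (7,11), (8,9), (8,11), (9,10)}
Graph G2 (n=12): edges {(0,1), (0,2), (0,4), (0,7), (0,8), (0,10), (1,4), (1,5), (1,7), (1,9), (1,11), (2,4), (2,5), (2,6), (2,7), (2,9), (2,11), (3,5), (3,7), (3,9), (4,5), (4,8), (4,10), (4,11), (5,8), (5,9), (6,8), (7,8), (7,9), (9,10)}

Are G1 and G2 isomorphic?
No, not isomorphic

The graphs are NOT isomorphic.

Counting triangles (3-cliques): G1 has 40, G2 has 18.
Triangle count is an isomorphism invariant, so differing triangle counts rule out isomorphism.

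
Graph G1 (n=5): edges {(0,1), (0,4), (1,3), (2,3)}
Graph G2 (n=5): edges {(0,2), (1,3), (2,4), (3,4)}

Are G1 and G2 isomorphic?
Yes, isomorphic

The graphs are isomorphic.
One valid mapping φ: V(G1) → V(G2): 0→3, 1→4, 2→0, 3→2, 4→1

Verify φ preserves adjacency — for each edge of G1, its image is an edge of G2:
  (0,1) → (φ(0),φ(1)) = (3,4) ∈ E(G2) ✓
  (0,4) → (φ(0),φ(4)) = (1,3) ∈ E(G2) ✓
  (1,3) → (φ(1),φ(3)) = (2,4) ∈ E(G2) ✓
  (2,3) → (φ(2),φ(3)) = (0,2) ∈ E(G2) ✓
All 4 edges of G1 map to edges of G2, and |E(G1)| = |E(G2)| = 4, so φ is a bijection on edges as well as vertices. Hence G1 ≅ G2.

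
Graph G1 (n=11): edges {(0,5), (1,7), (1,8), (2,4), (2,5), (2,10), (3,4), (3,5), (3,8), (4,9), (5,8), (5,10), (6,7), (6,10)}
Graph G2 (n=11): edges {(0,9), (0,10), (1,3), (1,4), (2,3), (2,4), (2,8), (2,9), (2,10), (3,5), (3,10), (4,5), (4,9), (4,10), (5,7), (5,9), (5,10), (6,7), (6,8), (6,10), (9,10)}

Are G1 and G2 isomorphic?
No, not isomorphic

The graphs are NOT isomorphic.

Degrees in G1: deg(0)=1, deg(1)=2, deg(2)=3, deg(3)=3, deg(4)=3, deg(5)=5, deg(6)=2, deg(7)=2, deg(8)=3, deg(9)=1, deg(10)=3.
Sorted degree sequence of G1: [5, 3, 3, 3, 3, 3, 2, 2, 2, 1, 1].
Degrees in G2: deg(0)=2, deg(1)=2, deg(2)=5, deg(3)=4, deg(4)=5, deg(5)=5, deg(6)=3, deg(7)=2, deg(8)=2, deg(9)=5, deg(10)=7.
Sorted degree sequence of G2: [7, 5, 5, 5, 5, 4, 3, 2, 2, 2, 2].
The (sorted) degree sequence is an isomorphism invariant, so since G1 and G2 have different degree sequences they cannot be isomorphic.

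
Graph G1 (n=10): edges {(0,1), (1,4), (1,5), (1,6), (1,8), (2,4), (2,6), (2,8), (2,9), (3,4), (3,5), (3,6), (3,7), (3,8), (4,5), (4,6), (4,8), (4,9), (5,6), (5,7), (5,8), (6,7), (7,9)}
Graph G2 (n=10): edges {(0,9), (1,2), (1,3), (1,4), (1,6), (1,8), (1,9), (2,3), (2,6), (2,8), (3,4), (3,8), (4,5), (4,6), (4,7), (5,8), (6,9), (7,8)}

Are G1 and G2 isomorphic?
No, not isomorphic

The graphs are NOT isomorphic.

Counting triangles (3-cliques): G1 has 18, G2 has 8.
Triangle count is an isomorphism invariant, so differing triangle counts rule out isomorphism.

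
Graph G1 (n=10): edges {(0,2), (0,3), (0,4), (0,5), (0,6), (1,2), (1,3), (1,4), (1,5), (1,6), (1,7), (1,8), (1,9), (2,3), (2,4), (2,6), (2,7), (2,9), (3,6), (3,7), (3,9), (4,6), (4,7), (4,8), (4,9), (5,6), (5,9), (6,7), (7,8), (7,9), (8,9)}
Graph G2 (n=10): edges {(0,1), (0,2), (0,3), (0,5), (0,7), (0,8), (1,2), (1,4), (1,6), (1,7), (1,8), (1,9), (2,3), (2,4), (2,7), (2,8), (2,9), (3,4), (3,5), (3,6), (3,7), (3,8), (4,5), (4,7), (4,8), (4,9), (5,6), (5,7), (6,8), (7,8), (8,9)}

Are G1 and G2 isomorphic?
Yes, isomorphic

The graphs are isomorphic.
One valid mapping φ: V(G1) → V(G2): 0→5, 1→8, 2→7, 3→0, 4→4, 5→6, 6→3, 7→2, 8→9, 9→1

Verify φ preserves adjacency — for each edge of G1, its image is an edge of G2:
  (0,2) → (φ(0),φ(2)) = (5,7) ∈ E(G2) ✓
  (0,3) → (φ(0),φ(3)) = (0,5) ∈ E(G2) ✓
  (0,4) → (φ(0),φ(4)) = (4,5) ∈ E(G2) ✓
  (0,5) → (φ(0),φ(5)) = (5,6) ∈ E(G2) ✓
  (0,6) → (φ(0),φ(6)) = (3,5) ∈ E(G2) ✓
  (1,2) → (φ(1),φ(2)) = (7,8) ∈ E(G2) ✓
  (1,3) → (φ(1),φ(3)) = (0,8) ∈ E(G2) ✓
  (1,4) → (φ(1),φ(4)) = (4,8) ∈ E(G2) ✓
  (1,5) → (φ(1),φ(5)) = (6,8) ∈ E(G2) ✓
  (1,6) → (φ(1),φ(6)) = (3,8) ∈ E(G2) ✓
  (1,7) → (φ(1),φ(7)) = (2,8) ∈ E(G2) ✓
  (1,8) → (φ(1),φ(8)) = (8,9) ∈ E(G2) ✓
  (1,9) → (φ(1),φ(9)) = (1,8) ∈ E(G2) ✓
  (2,3) → (φ(2),φ(3)) = (0,7) ∈ E(G2) ✓
  (2,4) → (φ(2),φ(4)) = (4,7) ∈ E(G2) ✓
  (2,6) → (φ(2),φ(6)) = (3,7) ∈ E(G2) ✓
  (2,7) → (φ(2),φ(7)) = (2,7) ∈ E(G2) ✓
  (2,9) → (φ(2),φ(9)) = (1,7) ∈ E(G2) ✓
  (3,6) → (φ(3),φ(6)) = (0,3) ∈ E(G2) ✓
  (3,7) → (φ(3),φ(7)) = (0,2) ∈ E(G2) ✓
  (3,9) → (φ(3),φ(9)) = (0,1) ∈ E(G2) ✓
  (4,6) → (φ(4),φ(6)) = (3,4) ∈ E(G2) ✓
  (4,7) → (φ(4),φ(7)) = (2,4) ∈ E(G2) ✓
  (4,8) → (φ(4),φ(8)) = (4,9) ∈ E(G2) ✓
  (4,9) → (φ(4),φ(9)) = (1,4) ∈ E(G2) ✓
  (5,6) → (φ(5),φ(6)) = (3,6) ∈ E(G2) ✓
  (5,9) → (φ(5),φ(9)) = (1,6) ∈ E(G2) ✓
  (6,7) → (φ(6),φ(7)) = (2,3) ∈ E(G2) ✓
  (7,8) → (φ(7),φ(8)) = (2,9) ∈ E(G2) ✓
  (7,9) → (φ(7),φ(9)) = (1,2) ∈ E(G2) ✓
  (8,9) → (φ(8),φ(9)) = (1,9) ∈ E(G2) ✓
All 31 edges of G1 map to edges of G2, and |E(G1)| = |E(G2)| = 31, so φ is a bijection on edges as well as vertices. Hence G1 ≅ G2.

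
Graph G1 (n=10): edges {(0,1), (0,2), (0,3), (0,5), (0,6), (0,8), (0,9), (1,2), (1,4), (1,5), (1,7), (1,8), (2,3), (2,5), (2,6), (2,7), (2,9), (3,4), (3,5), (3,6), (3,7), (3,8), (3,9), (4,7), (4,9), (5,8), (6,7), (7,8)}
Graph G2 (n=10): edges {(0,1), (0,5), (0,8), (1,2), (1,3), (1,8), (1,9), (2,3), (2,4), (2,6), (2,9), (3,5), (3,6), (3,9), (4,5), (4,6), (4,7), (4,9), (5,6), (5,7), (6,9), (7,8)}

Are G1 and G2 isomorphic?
No, not isomorphic

The graphs are NOT isomorphic.

Degrees in G1: deg(0)=7, deg(1)=6, deg(2)=7, deg(3)=8, deg(4)=4, deg(5)=5, deg(6)=4, deg(7)=6, deg(8)=5, deg(9)=4.
Sorted degree sequence of G1: [8, 7, 7, 6, 6, 5, 5, 4, 4, 4].
Degrees in G2: deg(0)=3, deg(1)=5, deg(2)=5, deg(3)=5, deg(4)=5, deg(5)=5, deg(6)=5, deg(7)=3, deg(8)=3, deg(9)=5.
Sorted degree sequence of G2: [5, 5, 5, 5, 5, 5, 5, 3, 3, 3].
The (sorted) degree sequence is an isomorphism invariant, so since G1 and G2 have different degree sequences they cannot be isomorphic.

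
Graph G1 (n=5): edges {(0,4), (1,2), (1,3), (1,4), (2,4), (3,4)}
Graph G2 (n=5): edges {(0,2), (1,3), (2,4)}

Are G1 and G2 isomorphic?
No, not isomorphic

The graphs are NOT isomorphic.

Counting triangles (3-cliques): G1 has 2, G2 has 0.
Triangle count is an isomorphism invariant, so differing triangle counts rule out isomorphism.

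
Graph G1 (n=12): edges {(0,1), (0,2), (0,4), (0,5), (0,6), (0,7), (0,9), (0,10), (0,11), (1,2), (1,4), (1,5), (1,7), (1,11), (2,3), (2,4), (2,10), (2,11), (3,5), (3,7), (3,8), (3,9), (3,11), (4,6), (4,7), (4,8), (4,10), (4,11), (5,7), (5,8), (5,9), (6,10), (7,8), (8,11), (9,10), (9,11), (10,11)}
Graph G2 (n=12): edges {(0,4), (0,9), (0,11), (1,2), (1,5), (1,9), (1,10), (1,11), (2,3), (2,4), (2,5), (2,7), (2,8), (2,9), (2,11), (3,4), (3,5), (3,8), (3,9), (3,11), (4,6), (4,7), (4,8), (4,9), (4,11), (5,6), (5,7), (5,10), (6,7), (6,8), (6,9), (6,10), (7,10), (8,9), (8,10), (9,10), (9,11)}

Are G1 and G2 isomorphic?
Yes, isomorphic

The graphs are isomorphic.
One valid mapping φ: V(G1) → V(G2): 0→9, 1→8, 2→3, 3→5, 4→4, 5→10, 6→0, 7→6, 8→7, 9→1, 10→11, 11→2

Verify φ preserves adjacency — for each edge of G1, its image is an edge of G2:
  (0,1) → (φ(0),φ(1)) = (8,9) ∈ E(G2) ✓
  (0,2) → (φ(0),φ(2)) = (3,9) ∈ E(G2) ✓
  (0,4) → (φ(0),φ(4)) = (4,9) ∈ E(G2) ✓
  (0,5) → (φ(0),φ(5)) = (9,10) ∈ E(G2) ✓
  (0,6) → (φ(0),φ(6)) = (0,9) ∈ E(G2) ✓
  (0,7) → (φ(0),φ(7)) = (6,9) ∈ E(G2) ✓
  (0,9) → (φ(0),φ(9)) = (1,9) ∈ E(G2) ✓
  (0,10) → (φ(0),φ(10)) = (9,11) ∈ E(G2) ✓
  (0,11) → (φ(0),φ(11)) = (2,9) ∈ E(G2) ✓
  (1,2) → (φ(1),φ(2)) = (3,8) ∈ E(G2) ✓
  (1,4) → (φ(1),φ(4)) = (4,8) ∈ E(G2) ✓
  (1,5) → (φ(1),φ(5)) = (8,10) ∈ E(G2) ✓
  (1,7) → (φ(1),φ(7)) = (6,8) ∈ E(G2) ✓
  (1,11) → (φ(1),φ(11)) = (2,8) ∈ E(G2) ✓
  (2,3) → (φ(2),φ(3)) = (3,5) ∈ E(G2) ✓
  (2,4) → (φ(2),φ(4)) = (3,4) ∈ E(G2) ✓
  (2,10) → (φ(2),φ(10)) = (3,11) ∈ E(G2) ✓
  (2,11) → (φ(2),φ(11)) = (2,3) ∈ E(G2) ✓
  (3,5) → (φ(3),φ(5)) = (5,10) ∈ E(G2) ✓
  (3,7) → (φ(3),φ(7)) = (5,6) ∈ E(G2) ✓
  (3,8) → (φ(3),φ(8)) = (5,7) ∈ E(G2) ✓
  (3,9) → (φ(3),φ(9)) = (1,5) ∈ E(G2) ✓
  (3,11) → (φ(3),φ(11)) = (2,5) ∈ E(G2) ✓
  (4,6) → (φ(4),φ(6)) = (0,4) ∈ E(G2) ✓
  (4,7) → (φ(4),φ(7)) = (4,6) ∈ E(G2) ✓
  (4,8) → (φ(4),φ(8)) = (4,7) ∈ E(G2) ✓
  (4,10) → (φ(4),φ(10)) = (4,11) ∈ E(G2) ✓
  (4,11) → (φ(4),φ(11)) = (2,4) ∈ E(G2) ✓
  (5,7) → (φ(5),φ(7)) = (6,10) ∈ E(G2) ✓
  (5,8) → (φ(5),φ(8)) = (7,10) ∈ E(G2) ✓
  (5,9) → (φ(5),φ(9)) = (1,10) ∈ E(G2) ✓
  (6,10) → (φ(6),φ(10)) = (0,11) ∈ E(G2) ✓
  (7,8) → (φ(7),φ(8)) = (6,7) ∈ E(G2) ✓
  (8,11) → (φ(8),φ(11)) = (2,7) ∈ E(G2) ✓
  (9,10) → (φ(9),φ(10)) = (1,11) ∈ E(G2) ✓
  (9,11) → (φ(9),φ(11)) = (1,2) ∈ E(G2) ✓
  (10,11) → (φ(10),φ(11)) = (2,11) ∈ E(G2) ✓
All 37 edges of G1 map to edges of G2, and |E(G1)| = |E(G2)| = 37, so φ is a bijection on edges as well as vertices. Hence G1 ≅ G2.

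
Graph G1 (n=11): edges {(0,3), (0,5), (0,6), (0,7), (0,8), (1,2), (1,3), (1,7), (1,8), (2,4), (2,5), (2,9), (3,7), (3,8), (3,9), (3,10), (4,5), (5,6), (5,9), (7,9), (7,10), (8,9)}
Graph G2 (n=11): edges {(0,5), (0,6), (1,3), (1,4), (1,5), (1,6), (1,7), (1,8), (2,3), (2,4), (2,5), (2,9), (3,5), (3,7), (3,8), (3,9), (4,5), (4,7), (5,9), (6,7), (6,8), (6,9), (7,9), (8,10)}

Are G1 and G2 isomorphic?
No, not isomorphic

The graphs are NOT isomorphic.

Counting triangles (3-cliques): G1 has 10, G2 has 14.
Triangle count is an isomorphism invariant, so differing triangle counts rule out isomorphism.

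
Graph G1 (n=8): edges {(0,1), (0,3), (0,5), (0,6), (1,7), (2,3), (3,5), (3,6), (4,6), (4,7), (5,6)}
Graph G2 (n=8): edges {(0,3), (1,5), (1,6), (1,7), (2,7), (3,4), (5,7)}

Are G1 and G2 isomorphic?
No, not isomorphic

The graphs are NOT isomorphic.

Connected components of G1: 1 component(s) with vertex sets [[0, 1, 2, 3, 4, 5, 6, 7]], sizes [8].
Connected components of G2: 2 component(s) with vertex sets [[0, 3, 4], [1, 2, 5, 6, 7]], sizes [3, 5].
The number of connected components (and the multiset of component sizes) is an isomorphism invariant — an isomorphism maps each component of G1 bijectively onto a component of G2. Since G1 has 1 component(s) and G2 has 2, they cannot be isomorphic.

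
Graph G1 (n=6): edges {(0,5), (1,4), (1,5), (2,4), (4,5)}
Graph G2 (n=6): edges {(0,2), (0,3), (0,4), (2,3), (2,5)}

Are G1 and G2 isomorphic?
Yes, isomorphic

The graphs are isomorphic.
One valid mapping φ: V(G1) → V(G2): 0→5, 1→3, 2→4, 3→1, 4→0, 5→2

Verify φ preserves adjacency — for each edge of G1, its image is an edge of G2:
  (0,5) → (φ(0),φ(5)) = (2,5) ∈ E(G2) ✓
  (1,4) → (φ(1),φ(4)) = (0,3) ∈ E(G2) ✓
  (1,5) → (φ(1),φ(5)) = (2,3) ∈ E(G2) ✓
  (2,4) → (φ(2),φ(4)) = (0,4) ∈ E(G2) ✓
  (4,5) → (φ(4),φ(5)) = (0,2) ∈ E(G2) ✓
All 5 edges of G1 map to edges of G2, and |E(G1)| = |E(G2)| = 5, so φ is a bijection on edges as well as vertices. Hence G1 ≅ G2.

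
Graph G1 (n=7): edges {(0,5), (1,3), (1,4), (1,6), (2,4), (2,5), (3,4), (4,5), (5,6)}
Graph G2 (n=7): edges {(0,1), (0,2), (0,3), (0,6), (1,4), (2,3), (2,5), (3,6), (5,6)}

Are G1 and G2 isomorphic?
No, not isomorphic

The graphs are NOT isomorphic.

Degrees in G1: deg(0)=1, deg(1)=3, deg(2)=2, deg(3)=2, deg(4)=4, deg(5)=4, deg(6)=2.
Sorted degree sequence of G1: [4, 4, 3, 2, 2, 2, 1].
Degrees in G2: deg(0)=4, deg(1)=2, deg(2)=3, deg(3)=3, deg(4)=1, deg(5)=2, deg(6)=3.
Sorted degree sequence of G2: [4, 3, 3, 3, 2, 2, 1].
The (sorted) degree sequence is an isomorphism invariant, so since G1 and G2 have different degree sequences they cannot be isomorphic.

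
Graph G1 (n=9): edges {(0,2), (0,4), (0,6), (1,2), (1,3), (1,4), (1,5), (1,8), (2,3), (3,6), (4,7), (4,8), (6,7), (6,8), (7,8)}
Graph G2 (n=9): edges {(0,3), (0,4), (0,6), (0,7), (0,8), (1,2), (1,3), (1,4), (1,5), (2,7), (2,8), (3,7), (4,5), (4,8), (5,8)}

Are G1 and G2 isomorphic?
Yes, isomorphic

The graphs are isomorphic.
One valid mapping φ: V(G1) → V(G2): 0→2, 1→0, 2→7, 3→3, 4→8, 5→6, 6→1, 7→5, 8→4

Verify φ preserves adjacency — for each edge of G1, its image is an edge of G2:
  (0,2) → (φ(0),φ(2)) = (2,7) ∈ E(G2) ✓
  (0,4) → (φ(0),φ(4)) = (2,8) ∈ E(G2) ✓
  (0,6) → (φ(0),φ(6)) = (1,2) ∈ E(G2) ✓
  (1,2) → (φ(1),φ(2)) = (0,7) ∈ E(G2) ✓
  (1,3) → (φ(1),φ(3)) = (0,3) ∈ E(G2) ✓
  (1,4) → (φ(1),φ(4)) = (0,8) ∈ E(G2) ✓
  (1,5) → (φ(1),φ(5)) = (0,6) ∈ E(G2) ✓
  (1,8) → (φ(1),φ(8)) = (0,4) ∈ E(G2) ✓
  (2,3) → (φ(2),φ(3)) = (3,7) ∈ E(G2) ✓
  (3,6) → (φ(3),φ(6)) = (1,3) ∈ E(G2) ✓
  (4,7) → (φ(4),φ(7)) = (5,8) ∈ E(G2) ✓
  (4,8) → (φ(4),φ(8)) = (4,8) ∈ E(G2) ✓
  (6,7) → (φ(6),φ(7)) = (1,5) ∈ E(G2) ✓
  (6,8) → (φ(6),φ(8)) = (1,4) ∈ E(G2) ✓
  (7,8) → (φ(7),φ(8)) = (4,5) ∈ E(G2) ✓
All 15 edges of G1 map to edges of G2, and |E(G1)| = |E(G2)| = 15, so φ is a bijection on edges as well as vertices. Hence G1 ≅ G2.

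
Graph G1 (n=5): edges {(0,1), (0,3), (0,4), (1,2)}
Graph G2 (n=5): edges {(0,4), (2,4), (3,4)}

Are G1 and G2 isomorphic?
No, not isomorphic

The graphs are NOT isomorphic.

Connected components of G1: 1 component(s) with vertex sets [[0, 1, 2, 3, 4]], sizes [5].
Connected components of G2: 2 component(s) with vertex sets [[1], [0, 2, 3, 4]], sizes [1, 4].
The number of connected components (and the multiset of component sizes) is an isomorphism invariant — an isomorphism maps each component of G1 bijectively onto a component of G2. Since G1 has 1 component(s) and G2 has 2, they cannot be isomorphic.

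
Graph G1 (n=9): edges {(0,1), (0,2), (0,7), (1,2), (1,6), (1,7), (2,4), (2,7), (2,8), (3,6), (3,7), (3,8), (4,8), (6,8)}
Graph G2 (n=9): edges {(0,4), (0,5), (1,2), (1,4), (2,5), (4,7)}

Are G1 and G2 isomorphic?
No, not isomorphic

The graphs are NOT isomorphic.

Counting triangles (3-cliques): G1 has 6, G2 has 0.
Triangle count is an isomorphism invariant, so differing triangle counts rule out isomorphism.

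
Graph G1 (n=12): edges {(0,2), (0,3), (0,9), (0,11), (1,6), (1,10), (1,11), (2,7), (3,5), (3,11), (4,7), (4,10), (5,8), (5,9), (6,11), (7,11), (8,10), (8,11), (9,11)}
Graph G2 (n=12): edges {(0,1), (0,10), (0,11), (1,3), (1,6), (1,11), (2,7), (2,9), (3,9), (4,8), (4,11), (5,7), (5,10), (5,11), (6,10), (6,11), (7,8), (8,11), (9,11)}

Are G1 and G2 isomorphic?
Yes, isomorphic

The graphs are isomorphic.
One valid mapping φ: V(G1) → V(G2): 0→1, 1→8, 2→3, 3→0, 4→2, 5→10, 6→4, 7→9, 8→5, 9→6, 10→7, 11→11

Verify φ preserves adjacency — for each edge of G1, its image is an edge of G2:
  (0,2) → (φ(0),φ(2)) = (1,3) ∈ E(G2) ✓
  (0,3) → (φ(0),φ(3)) = (0,1) ∈ E(G2) ✓
  (0,9) → (φ(0),φ(9)) = (1,6) ∈ E(G2) ✓
  (0,11) → (φ(0),φ(11)) = (1,11) ∈ E(G2) ✓
  (1,6) → (φ(1),φ(6)) = (4,8) ∈ E(G2) ✓
  (1,10) → (φ(1),φ(10)) = (7,8) ∈ E(G2) ✓
  (1,11) → (φ(1),φ(11)) = (8,11) ∈ E(G2) ✓
  (2,7) → (φ(2),φ(7)) = (3,9) ∈ E(G2) ✓
  (3,5) → (φ(3),φ(5)) = (0,10) ∈ E(G2) ✓
  (3,11) → (φ(3),φ(11)) = (0,11) ∈ E(G2) ✓
  (4,7) → (φ(4),φ(7)) = (2,9) ∈ E(G2) ✓
  (4,10) → (φ(4),φ(10)) = (2,7) ∈ E(G2) ✓
  (5,8) → (φ(5),φ(8)) = (5,10) ∈ E(G2) ✓
  (5,9) → (φ(5),φ(9)) = (6,10) ∈ E(G2) ✓
  (6,11) → (φ(6),φ(11)) = (4,11) ∈ E(G2) ✓
  (7,11) → (φ(7),φ(11)) = (9,11) ∈ E(G2) ✓
  (8,10) → (φ(8),φ(10)) = (5,7) ∈ E(G2) ✓
  (8,11) → (φ(8),φ(11)) = (5,11) ∈ E(G2) ✓
  (9,11) → (φ(9),φ(11)) = (6,11) ∈ E(G2) ✓
All 19 edges of G1 map to edges of G2, and |E(G1)| = |E(G2)| = 19, so φ is a bijection on edges as well as vertices. Hence G1 ≅ G2.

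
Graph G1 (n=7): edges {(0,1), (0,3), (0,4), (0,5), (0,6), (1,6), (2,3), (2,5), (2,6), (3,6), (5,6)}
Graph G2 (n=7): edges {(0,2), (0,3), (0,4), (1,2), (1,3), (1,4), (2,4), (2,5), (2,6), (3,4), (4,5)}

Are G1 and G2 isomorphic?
Yes, isomorphic

The graphs are isomorphic.
One valid mapping φ: V(G1) → V(G2): 0→2, 1→5, 2→3, 3→1, 4→6, 5→0, 6→4

Verify φ preserves adjacency — for each edge of G1, its image is an edge of G2:
  (0,1) → (φ(0),φ(1)) = (2,5) ∈ E(G2) ✓
  (0,3) → (φ(0),φ(3)) = (1,2) ∈ E(G2) ✓
  (0,4) → (φ(0),φ(4)) = (2,6) ∈ E(G2) ✓
  (0,5) → (φ(0),φ(5)) = (0,2) ∈ E(G2) ✓
  (0,6) → (φ(0),φ(6)) = (2,4) ∈ E(G2) ✓
  (1,6) → (φ(1),φ(6)) = (4,5) ∈ E(G2) ✓
  (2,3) → (φ(2),φ(3)) = (1,3) ∈ E(G2) ✓
  (2,5) → (φ(2),φ(5)) = (0,3) ∈ E(G2) ✓
  (2,6) → (φ(2),φ(6)) = (3,4) ∈ E(G2) ✓
  (3,6) → (φ(3),φ(6)) = (1,4) ∈ E(G2) ✓
  (5,6) → (φ(5),φ(6)) = (0,4) ∈ E(G2) ✓
All 11 edges of G1 map to edges of G2, and |E(G1)| = |E(G2)| = 11, so φ is a bijection on edges as well as vertices. Hence G1 ≅ G2.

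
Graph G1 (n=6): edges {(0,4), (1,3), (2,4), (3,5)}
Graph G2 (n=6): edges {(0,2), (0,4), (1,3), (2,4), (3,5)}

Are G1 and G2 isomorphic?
No, not isomorphic

The graphs are NOT isomorphic.

Counting edges: G1 has 4 edge(s); G2 has 5 edge(s).
Edge count is an isomorphism invariant (a bijection on vertices induces a bijection on edges), so differing edge counts rule out isomorphism.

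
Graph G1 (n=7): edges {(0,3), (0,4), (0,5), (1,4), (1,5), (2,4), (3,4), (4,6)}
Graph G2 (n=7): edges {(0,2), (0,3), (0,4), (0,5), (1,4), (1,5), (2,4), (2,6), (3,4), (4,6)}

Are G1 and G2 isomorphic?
No, not isomorphic

The graphs are NOT isomorphic.

Counting edges: G1 has 8 edge(s); G2 has 10 edge(s).
Edge count is an isomorphism invariant (a bijection on vertices induces a bijection on edges), so differing edge counts rule out isomorphism.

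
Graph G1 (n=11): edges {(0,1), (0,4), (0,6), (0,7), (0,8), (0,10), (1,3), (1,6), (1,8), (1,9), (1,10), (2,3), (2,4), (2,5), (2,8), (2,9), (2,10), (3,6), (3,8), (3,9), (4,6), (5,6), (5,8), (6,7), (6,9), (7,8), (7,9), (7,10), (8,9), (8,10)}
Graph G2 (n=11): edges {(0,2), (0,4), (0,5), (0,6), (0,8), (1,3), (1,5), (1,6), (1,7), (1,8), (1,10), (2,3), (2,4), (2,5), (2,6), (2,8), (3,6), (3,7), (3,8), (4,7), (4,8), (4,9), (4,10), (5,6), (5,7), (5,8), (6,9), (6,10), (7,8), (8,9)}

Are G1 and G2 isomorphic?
Yes, isomorphic

The graphs are isomorphic.
One valid mapping φ: V(G1) → V(G2): 0→1, 1→5, 2→4, 3→0, 4→10, 5→9, 6→6, 7→3, 8→8, 9→2, 10→7

Verify φ preserves adjacency — for each edge of G1, its image is an edge of G2:
  (0,1) → (φ(0),φ(1)) = (1,5) ∈ E(G2) ✓
  (0,4) → (φ(0),φ(4)) = (1,10) ∈ E(G2) ✓
  (0,6) → (φ(0),φ(6)) = (1,6) ∈ E(G2) ✓
  (0,7) → (φ(0),φ(7)) = (1,3) ∈ E(G2) ✓
  (0,8) → (φ(0),φ(8)) = (1,8) ∈ E(G2) ✓
  (0,10) → (φ(0),φ(10)) = (1,7) ∈ E(G2) ✓
  (1,3) → (φ(1),φ(3)) = (0,5) ∈ E(G2) ✓
  (1,6) → (φ(1),φ(6)) = (5,6) ∈ E(G2) ✓
  (1,8) → (φ(1),φ(8)) = (5,8) ∈ E(G2) ✓
  (1,9) → (φ(1),φ(9)) = (2,5) ∈ E(G2) ✓
  (1,10) → (φ(1),φ(10)) = (5,7) ∈ E(G2) ✓
  (2,3) → (φ(2),φ(3)) = (0,4) ∈ E(G2) ✓
  (2,4) → (φ(2),φ(4)) = (4,10) ∈ E(G2) ✓
  (2,5) → (φ(2),φ(5)) = (4,9) ∈ E(G2) ✓
  (2,8) → (φ(2),φ(8)) = (4,8) ∈ E(G2) ✓
  (2,9) → (φ(2),φ(9)) = (2,4) ∈ E(G2) ✓
  (2,10) → (φ(2),φ(10)) = (4,7) ∈ E(G2) ✓
  (3,6) → (φ(3),φ(6)) = (0,6) ∈ E(G2) ✓
  (3,8) → (φ(3),φ(8)) = (0,8) ∈ E(G2) ✓
  (3,9) → (φ(3),φ(9)) = (0,2) ∈ E(G2) ✓
  (4,6) → (φ(4),φ(6)) = (6,10) ∈ E(G2) ✓
  (5,6) → (φ(5),φ(6)) = (6,9) ∈ E(G2) ✓
  (5,8) → (φ(5),φ(8)) = (8,9) ∈ E(G2) ✓
  (6,7) → (φ(6),φ(7)) = (3,6) ∈ E(G2) ✓
  (6,9) → (φ(6),φ(9)) = (2,6) ∈ E(G2) ✓
  (7,8) → (φ(7),φ(8)) = (3,8) ∈ E(G2) ✓
  (7,9) → (φ(7),φ(9)) = (2,3) ∈ E(G2) ✓
  (7,10) → (φ(7),φ(10)) = (3,7) ∈ E(G2) ✓
  (8,9) → (φ(8),φ(9)) = (2,8) ∈ E(G2) ✓
  (8,10) → (φ(8),φ(10)) = (7,8) ∈ E(G2) ✓
All 30 edges of G1 map to edges of G2, and |E(G1)| = |E(G2)| = 30, so φ is a bijection on edges as well as vertices. Hence G1 ≅ G2.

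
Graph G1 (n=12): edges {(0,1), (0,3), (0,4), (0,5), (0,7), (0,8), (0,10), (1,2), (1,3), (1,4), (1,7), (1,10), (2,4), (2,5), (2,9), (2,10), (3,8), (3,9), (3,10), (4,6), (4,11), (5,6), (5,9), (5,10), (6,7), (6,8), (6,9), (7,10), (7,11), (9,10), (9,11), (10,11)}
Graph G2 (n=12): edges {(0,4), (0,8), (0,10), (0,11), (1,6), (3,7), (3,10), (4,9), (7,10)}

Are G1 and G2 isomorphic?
No, not isomorphic

The graphs are NOT isomorphic.

Connected components of G1: 1 component(s) with vertex sets [[0, 1, 2, 3, 4, 5, 6, 7, 8, 9, 10, 11]], sizes [12].
Connected components of G2: 4 component(s) with vertex sets [[2], [5], [1, 6], [0, 3, 4, 7, 8, 9, 10, 11]], sizes [1, 1, 2, 8].
The number of connected components (and the multiset of component sizes) is an isomorphism invariant — an isomorphism maps each component of G1 bijectively onto a component of G2. Since G1 has 1 component(s) and G2 has 4, they cannot be isomorphic.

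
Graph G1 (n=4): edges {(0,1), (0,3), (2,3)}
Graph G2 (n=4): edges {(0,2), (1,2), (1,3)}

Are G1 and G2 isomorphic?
Yes, isomorphic

The graphs are isomorphic.
One valid mapping φ: V(G1) → V(G2): 0→1, 1→3, 2→0, 3→2

Verify φ preserves adjacency — for each edge of G1, its image is an edge of G2:
  (0,1) → (φ(0),φ(1)) = (1,3) ∈ E(G2) ✓
  (0,3) → (φ(0),φ(3)) = (1,2) ∈ E(G2) ✓
  (2,3) → (φ(2),φ(3)) = (0,2) ∈ E(G2) ✓
All 3 edges of G1 map to edges of G2, and |E(G1)| = |E(G2)| = 3, so φ is a bijection on edges as well as vertices. Hence G1 ≅ G2.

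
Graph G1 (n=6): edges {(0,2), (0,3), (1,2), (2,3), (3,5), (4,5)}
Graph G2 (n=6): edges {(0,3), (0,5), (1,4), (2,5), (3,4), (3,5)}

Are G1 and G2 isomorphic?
Yes, isomorphic

The graphs are isomorphic.
One valid mapping φ: V(G1) → V(G2): 0→0, 1→2, 2→5, 3→3, 4→1, 5→4

Verify φ preserves adjacency — for each edge of G1, its image is an edge of G2:
  (0,2) → (φ(0),φ(2)) = (0,5) ∈ E(G2) ✓
  (0,3) → (φ(0),φ(3)) = (0,3) ∈ E(G2) ✓
  (1,2) → (φ(1),φ(2)) = (2,5) ∈ E(G2) ✓
  (2,3) → (φ(2),φ(3)) = (3,5) ∈ E(G2) ✓
  (3,5) → (φ(3),φ(5)) = (3,4) ∈ E(G2) ✓
  (4,5) → (φ(4),φ(5)) = (1,4) ∈ E(G2) ✓
All 6 edges of G1 map to edges of G2, and |E(G1)| = |E(G2)| = 6, so φ is a bijection on edges as well as vertices. Hence G1 ≅ G2.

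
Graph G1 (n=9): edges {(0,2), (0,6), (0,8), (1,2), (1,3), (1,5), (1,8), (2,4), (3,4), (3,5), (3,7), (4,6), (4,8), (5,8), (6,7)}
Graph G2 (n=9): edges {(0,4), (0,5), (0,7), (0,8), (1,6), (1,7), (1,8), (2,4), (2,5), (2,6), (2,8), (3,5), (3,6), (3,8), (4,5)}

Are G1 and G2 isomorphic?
Yes, isomorphic

The graphs are isomorphic.
One valid mapping φ: V(G1) → V(G2): 0→6, 1→5, 2→3, 3→0, 4→8, 5→4, 6→1, 7→7, 8→2

Verify φ preserves adjacency — for each edge of G1, its image is an edge of G2:
  (0,2) → (φ(0),φ(2)) = (3,6) ∈ E(G2) ✓
  (0,6) → (φ(0),φ(6)) = (1,6) ∈ E(G2) ✓
  (0,8) → (φ(0),φ(8)) = (2,6) ∈ E(G2) ✓
  (1,2) → (φ(1),φ(2)) = (3,5) ∈ E(G2) ✓
  (1,3) → (φ(1),φ(3)) = (0,5) ∈ E(G2) ✓
  (1,5) → (φ(1),φ(5)) = (4,5) ∈ E(G2) ✓
  (1,8) → (φ(1),φ(8)) = (2,5) ∈ E(G2) ✓
  (2,4) → (φ(2),φ(4)) = (3,8) ∈ E(G2) ✓
  (3,4) → (φ(3),φ(4)) = (0,8) ∈ E(G2) ✓
  (3,5) → (φ(3),φ(5)) = (0,4) ∈ E(G2) ✓
  (3,7) → (φ(3),φ(7)) = (0,7) ∈ E(G2) ✓
  (4,6) → (φ(4),φ(6)) = (1,8) ∈ E(G2) ✓
  (4,8) → (φ(4),φ(8)) = (2,8) ∈ E(G2) ✓
  (5,8) → (φ(5),φ(8)) = (2,4) ∈ E(G2) ✓
  (6,7) → (φ(6),φ(7)) = (1,7) ∈ E(G2) ✓
All 15 edges of G1 map to edges of G2, and |E(G1)| = |E(G2)| = 15, so φ is a bijection on edges as well as vertices. Hence G1 ≅ G2.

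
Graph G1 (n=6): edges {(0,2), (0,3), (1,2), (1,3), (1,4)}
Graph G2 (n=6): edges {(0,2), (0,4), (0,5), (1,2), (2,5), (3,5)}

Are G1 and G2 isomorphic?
No, not isomorphic

The graphs are NOT isomorphic.

Counting triangles (3-cliques): G1 has 0, G2 has 1.
Triangle count is an isomorphism invariant, so differing triangle counts rule out isomorphism.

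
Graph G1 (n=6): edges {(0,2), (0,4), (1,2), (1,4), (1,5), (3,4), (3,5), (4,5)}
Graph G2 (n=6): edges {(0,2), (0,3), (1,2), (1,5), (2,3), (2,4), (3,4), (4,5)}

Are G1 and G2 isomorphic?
Yes, isomorphic

The graphs are isomorphic.
One valid mapping φ: V(G1) → V(G2): 0→1, 1→4, 2→5, 3→0, 4→2, 5→3

Verify φ preserves adjacency — for each edge of G1, its image is an edge of G2:
  (0,2) → (φ(0),φ(2)) = (1,5) ∈ E(G2) ✓
  (0,4) → (φ(0),φ(4)) = (1,2) ∈ E(G2) ✓
  (1,2) → (φ(1),φ(2)) = (4,5) ∈ E(G2) ✓
  (1,4) → (φ(1),φ(4)) = (2,4) ∈ E(G2) ✓
  (1,5) → (φ(1),φ(5)) = (3,4) ∈ E(G2) ✓
  (3,4) → (φ(3),φ(4)) = (0,2) ∈ E(G2) ✓
  (3,5) → (φ(3),φ(5)) = (0,3) ∈ E(G2) ✓
  (4,5) → (φ(4),φ(5)) = (2,3) ∈ E(G2) ✓
All 8 edges of G1 map to edges of G2, and |E(G1)| = |E(G2)| = 8, so φ is a bijection on edges as well as vertices. Hence G1 ≅ G2.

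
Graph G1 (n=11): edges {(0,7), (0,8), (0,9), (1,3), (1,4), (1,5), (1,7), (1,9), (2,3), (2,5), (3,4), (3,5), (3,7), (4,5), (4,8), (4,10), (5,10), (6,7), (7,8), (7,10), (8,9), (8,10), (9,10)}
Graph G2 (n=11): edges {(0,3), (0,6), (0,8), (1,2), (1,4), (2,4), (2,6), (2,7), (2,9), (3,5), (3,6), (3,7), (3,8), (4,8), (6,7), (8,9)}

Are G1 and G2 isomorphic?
No, not isomorphic

The graphs are NOT isomorphic.

Connected components of G1: 1 component(s) with vertex sets [[0, 1, 2, 3, 4, 5, 6, 7, 8, 9, 10]], sizes [11].
Connected components of G2: 2 component(s) with vertex sets [[10], [0, 1, 2, 3, 4, 5, 6, 7, 8, 9]], sizes [1, 10].
The number of connected components (and the multiset of component sizes) is an isomorphism invariant — an isomorphism maps each component of G1 bijectively onto a component of G2. Since G1 has 1 component(s) and G2 has 2, they cannot be isomorphic.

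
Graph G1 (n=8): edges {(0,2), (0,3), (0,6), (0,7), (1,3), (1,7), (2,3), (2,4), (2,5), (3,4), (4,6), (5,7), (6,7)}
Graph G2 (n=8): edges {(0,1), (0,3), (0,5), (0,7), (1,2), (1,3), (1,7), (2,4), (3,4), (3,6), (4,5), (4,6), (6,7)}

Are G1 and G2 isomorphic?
Yes, isomorphic

The graphs are isomorphic.
One valid mapping φ: V(G1) → V(G2): 0→3, 1→2, 2→0, 3→1, 4→7, 5→5, 6→6, 7→4

Verify φ preserves adjacency — for each edge of G1, its image is an edge of G2:
  (0,2) → (φ(0),φ(2)) = (0,3) ∈ E(G2) ✓
  (0,3) → (φ(0),φ(3)) = (1,3) ∈ E(G2) ✓
  (0,6) → (φ(0),φ(6)) = (3,6) ∈ E(G2) ✓
  (0,7) → (φ(0),φ(7)) = (3,4) ∈ E(G2) ✓
  (1,3) → (φ(1),φ(3)) = (1,2) ∈ E(G2) ✓
  (1,7) → (φ(1),φ(7)) = (2,4) ∈ E(G2) ✓
  (2,3) → (φ(2),φ(3)) = (0,1) ∈ E(G2) ✓
  (2,4) → (φ(2),φ(4)) = (0,7) ∈ E(G2) ✓
  (2,5) → (φ(2),φ(5)) = (0,5) ∈ E(G2) ✓
  (3,4) → (φ(3),φ(4)) = (1,7) ∈ E(G2) ✓
  (4,6) → (φ(4),φ(6)) = (6,7) ∈ E(G2) ✓
  (5,7) → (φ(5),φ(7)) = (4,5) ∈ E(G2) ✓
  (6,7) → (φ(6),φ(7)) = (4,6) ∈ E(G2) ✓
All 13 edges of G1 map to edges of G2, and |E(G1)| = |E(G2)| = 13, so φ is a bijection on edges as well as vertices. Hence G1 ≅ G2.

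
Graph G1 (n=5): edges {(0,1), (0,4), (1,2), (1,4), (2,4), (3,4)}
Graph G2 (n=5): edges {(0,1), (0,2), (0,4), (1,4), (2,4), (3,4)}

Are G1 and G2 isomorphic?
Yes, isomorphic

The graphs are isomorphic.
One valid mapping φ: V(G1) → V(G2): 0→2, 1→0, 2→1, 3→3, 4→4

Verify φ preserves adjacency — for each edge of G1, its image is an edge of G2:
  (0,1) → (φ(0),φ(1)) = (0,2) ∈ E(G2) ✓
  (0,4) → (φ(0),φ(4)) = (2,4) ∈ E(G2) ✓
  (1,2) → (φ(1),φ(2)) = (0,1) ∈ E(G2) ✓
  (1,4) → (φ(1),φ(4)) = (0,4) ∈ E(G2) ✓
  (2,4) → (φ(2),φ(4)) = (1,4) ∈ E(G2) ✓
  (3,4) → (φ(3),φ(4)) = (3,4) ∈ E(G2) ✓
All 6 edges of G1 map to edges of G2, and |E(G1)| = |E(G2)| = 6, so φ is a bijection on edges as well as vertices. Hence G1 ≅ G2.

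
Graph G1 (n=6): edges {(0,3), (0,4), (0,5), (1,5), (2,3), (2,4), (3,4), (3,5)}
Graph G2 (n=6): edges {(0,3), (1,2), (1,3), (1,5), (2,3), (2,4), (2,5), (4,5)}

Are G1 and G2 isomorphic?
Yes, isomorphic

The graphs are isomorphic.
One valid mapping φ: V(G1) → V(G2): 0→1, 1→0, 2→4, 3→2, 4→5, 5→3

Verify φ preserves adjacency — for each edge of G1, its image is an edge of G2:
  (0,3) → (φ(0),φ(3)) = (1,2) ∈ E(G2) ✓
  (0,4) → (φ(0),φ(4)) = (1,5) ∈ E(G2) ✓
  (0,5) → (φ(0),φ(5)) = (1,3) ∈ E(G2) ✓
  (1,5) → (φ(1),φ(5)) = (0,3) ∈ E(G2) ✓
  (2,3) → (φ(2),φ(3)) = (2,4) ∈ E(G2) ✓
  (2,4) → (φ(2),φ(4)) = (4,5) ∈ E(G2) ✓
  (3,4) → (φ(3),φ(4)) = (2,5) ∈ E(G2) ✓
  (3,5) → (φ(3),φ(5)) = (2,3) ∈ E(G2) ✓
All 8 edges of G1 map to edges of G2, and |E(G1)| = |E(G2)| = 8, so φ is a bijection on edges as well as vertices. Hence G1 ≅ G2.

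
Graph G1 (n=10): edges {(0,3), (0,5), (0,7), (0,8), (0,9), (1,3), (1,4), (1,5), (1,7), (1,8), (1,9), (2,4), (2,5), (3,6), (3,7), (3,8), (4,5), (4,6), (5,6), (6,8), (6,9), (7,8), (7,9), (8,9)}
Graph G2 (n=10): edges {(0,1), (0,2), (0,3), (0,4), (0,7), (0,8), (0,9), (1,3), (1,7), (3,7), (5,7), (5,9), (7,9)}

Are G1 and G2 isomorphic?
No, not isomorphic

The graphs are NOT isomorphic.

Connected components of G1: 1 component(s) with vertex sets [[0, 1, 2, 3, 4, 5, 6, 7, 8, 9]], sizes [10].
Connected components of G2: 2 component(s) with vertex sets [[6], [0, 1, 2, 3, 4, 5, 7, 8, 9]], sizes [1, 9].
The number of connected components (and the multiset of component sizes) is an isomorphism invariant — an isomorphism maps each component of G1 bijectively onto a component of G2. Since G1 has 1 component(s) and G2 has 2, they cannot be isomorphic.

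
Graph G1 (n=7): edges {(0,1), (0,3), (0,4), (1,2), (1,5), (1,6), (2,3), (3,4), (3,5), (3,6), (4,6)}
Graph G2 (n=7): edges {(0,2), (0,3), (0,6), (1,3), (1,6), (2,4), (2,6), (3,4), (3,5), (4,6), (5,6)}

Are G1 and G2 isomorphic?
Yes, isomorphic

The graphs are isomorphic.
One valid mapping φ: V(G1) → V(G2): 0→4, 1→3, 2→5, 3→6, 4→2, 5→1, 6→0

Verify φ preserves adjacency — for each edge of G1, its image is an edge of G2:
  (0,1) → (φ(0),φ(1)) = (3,4) ∈ E(G2) ✓
  (0,3) → (φ(0),φ(3)) = (4,6) ∈ E(G2) ✓
  (0,4) → (φ(0),φ(4)) = (2,4) ∈ E(G2) ✓
  (1,2) → (φ(1),φ(2)) = (3,5) ∈ E(G2) ✓
  (1,5) → (φ(1),φ(5)) = (1,3) ∈ E(G2) ✓
  (1,6) → (φ(1),φ(6)) = (0,3) ∈ E(G2) ✓
  (2,3) → (φ(2),φ(3)) = (5,6) ∈ E(G2) ✓
  (3,4) → (φ(3),φ(4)) = (2,6) ∈ E(G2) ✓
  (3,5) → (φ(3),φ(5)) = (1,6) ∈ E(G2) ✓
  (3,6) → (φ(3),φ(6)) = (0,6) ∈ E(G2) ✓
  (4,6) → (φ(4),φ(6)) = (0,2) ∈ E(G2) ✓
All 11 edges of G1 map to edges of G2, and |E(G1)| = |E(G2)| = 11, so φ is a bijection on edges as well as vertices. Hence G1 ≅ G2.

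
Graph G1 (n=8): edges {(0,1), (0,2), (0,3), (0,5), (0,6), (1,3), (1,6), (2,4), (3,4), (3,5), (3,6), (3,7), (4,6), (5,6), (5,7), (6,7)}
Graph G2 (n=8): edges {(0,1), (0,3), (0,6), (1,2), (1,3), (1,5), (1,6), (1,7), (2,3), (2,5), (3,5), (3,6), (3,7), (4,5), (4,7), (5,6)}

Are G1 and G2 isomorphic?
Yes, isomorphic

The graphs are isomorphic.
One valid mapping φ: V(G1) → V(G2): 0→5, 1→2, 2→4, 3→3, 4→7, 5→6, 6→1, 7→0

Verify φ preserves adjacency — for each edge of G1, its image is an edge of G2:
  (0,1) → (φ(0),φ(1)) = (2,5) ∈ E(G2) ✓
  (0,2) → (φ(0),φ(2)) = (4,5) ∈ E(G2) ✓
  (0,3) → (φ(0),φ(3)) = (3,5) ∈ E(G2) ✓
  (0,5) → (φ(0),φ(5)) = (5,6) ∈ E(G2) ✓
  (0,6) → (φ(0),φ(6)) = (1,5) ∈ E(G2) ✓
  (1,3) → (φ(1),φ(3)) = (2,3) ∈ E(G2) ✓
  (1,6) → (φ(1),φ(6)) = (1,2) ∈ E(G2) ✓
  (2,4) → (φ(2),φ(4)) = (4,7) ∈ E(G2) ✓
  (3,4) → (φ(3),φ(4)) = (3,7) ∈ E(G2) ✓
  (3,5) → (φ(3),φ(5)) = (3,6) ∈ E(G2) ✓
  (3,6) → (φ(3),φ(6)) = (1,3) ∈ E(G2) ✓
  (3,7) → (φ(3),φ(7)) = (0,3) ∈ E(G2) ✓
  (4,6) → (φ(4),φ(6)) = (1,7) ∈ E(G2) ✓
  (5,6) → (φ(5),φ(6)) = (1,6) ∈ E(G2) ✓
  (5,7) → (φ(5),φ(7)) = (0,6) ∈ E(G2) ✓
  (6,7) → (φ(6),φ(7)) = (0,1) ∈ E(G2) ✓
All 16 edges of G1 map to edges of G2, and |E(G1)| = |E(G2)| = 16, so φ is a bijection on edges as well as vertices. Hence G1 ≅ G2.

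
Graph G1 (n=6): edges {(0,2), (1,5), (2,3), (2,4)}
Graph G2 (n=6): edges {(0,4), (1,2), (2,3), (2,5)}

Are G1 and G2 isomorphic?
Yes, isomorphic

The graphs are isomorphic.
One valid mapping φ: V(G1) → V(G2): 0→5, 1→4, 2→2, 3→3, 4→1, 5→0

Verify φ preserves adjacency — for each edge of G1, its image is an edge of G2:
  (0,2) → (φ(0),φ(2)) = (2,5) ∈ E(G2) ✓
  (1,5) → (φ(1),φ(5)) = (0,4) ∈ E(G2) ✓
  (2,3) → (φ(2),φ(3)) = (2,3) ∈ E(G2) ✓
  (2,4) → (φ(2),φ(4)) = (1,2) ∈ E(G2) ✓
All 4 edges of G1 map to edges of G2, and |E(G1)| = |E(G2)| = 4, so φ is a bijection on edges as well as vertices. Hence G1 ≅ G2.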